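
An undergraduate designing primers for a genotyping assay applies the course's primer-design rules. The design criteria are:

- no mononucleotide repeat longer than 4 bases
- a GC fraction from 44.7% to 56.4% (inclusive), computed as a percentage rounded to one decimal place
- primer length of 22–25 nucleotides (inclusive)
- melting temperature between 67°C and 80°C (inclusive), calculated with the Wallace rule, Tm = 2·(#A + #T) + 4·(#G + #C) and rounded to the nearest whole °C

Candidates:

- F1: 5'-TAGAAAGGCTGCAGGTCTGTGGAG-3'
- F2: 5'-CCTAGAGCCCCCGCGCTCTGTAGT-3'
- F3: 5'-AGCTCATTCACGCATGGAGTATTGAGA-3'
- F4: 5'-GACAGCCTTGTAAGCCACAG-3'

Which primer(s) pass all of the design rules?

F1 only.

F1 (24 nt, A=6 T=5 G=10 C=3): longest run = 3 ✓; GC 13/24 = 54.2% ✓; length 24 ✓; Tm = 2·11 + 4·13 = 74°C ✓ — passes.
F2 (24 nt, A=3 T=5 G=6 C=10): longest run = 5, exceeds 4 ✗; GC 16/24 = 66.7%, outside 44.7–56.4% ✗; length 24 ✓; Tm = 2·8 + 4·16 = 80°C ✓ — fails.
F3 (27 nt, A=8 T=7 G=7 C=5): longest run = 2 ✓; GC 12/27 = 44.4%, outside 44.7–56.4% ✗; length 27, outside 22–25 ✗; Tm = 2·15 + 4·12 = 78°C ✓ — fails.
F4 (20 nt, A=6 T=3 G=5 C=6): longest run = 2 ✓; GC 11/20 = 55.0% ✓; length 20, outside 22–25 ✗; Tm = 2·9 + 4·11 = 62°C, outside 67–80°C ✗ — fails.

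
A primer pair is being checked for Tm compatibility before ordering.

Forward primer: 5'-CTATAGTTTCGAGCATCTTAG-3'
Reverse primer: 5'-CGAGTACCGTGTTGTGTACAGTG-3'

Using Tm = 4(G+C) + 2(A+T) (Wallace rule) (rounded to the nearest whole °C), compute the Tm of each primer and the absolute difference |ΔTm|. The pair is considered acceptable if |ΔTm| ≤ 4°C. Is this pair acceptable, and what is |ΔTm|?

|ΔTm| = 12°C; the pair is not acceptable.

Forward: A=5 T=8 G=4 C=4 → Tm = 2·13 + 4·8 = 58°C.
Reverse: A=4 T=7 G=8 C=4 → Tm = 2·11 + 4·12 = 70°C.
|ΔTm| = |58 − 70| = 12°C, > 4°C.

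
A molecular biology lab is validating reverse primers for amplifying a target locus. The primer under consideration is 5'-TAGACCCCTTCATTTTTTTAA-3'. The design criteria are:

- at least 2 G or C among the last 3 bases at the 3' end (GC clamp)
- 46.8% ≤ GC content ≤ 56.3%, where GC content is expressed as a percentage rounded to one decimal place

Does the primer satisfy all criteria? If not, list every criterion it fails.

Base counts: A=5, T=10, G=1, C=5 (length 21).
GC clamp: 3' end TAA has 0 G/C, need ≥2 ✗
GC content: GC 6/21 = 28.6%, outside 46.8–56.3% ✗

Fails: GC clamp, GC content.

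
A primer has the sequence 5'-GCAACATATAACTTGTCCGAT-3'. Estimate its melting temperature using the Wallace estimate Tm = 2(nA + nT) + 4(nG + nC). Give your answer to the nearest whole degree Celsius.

Base counts: A=7, T=6, G=3, C=5 (length 21).
Tm = 2·(7+6) + 4·(3+5) = 2·13 + 4·8 = 26 + 32 = 58°C.

58°C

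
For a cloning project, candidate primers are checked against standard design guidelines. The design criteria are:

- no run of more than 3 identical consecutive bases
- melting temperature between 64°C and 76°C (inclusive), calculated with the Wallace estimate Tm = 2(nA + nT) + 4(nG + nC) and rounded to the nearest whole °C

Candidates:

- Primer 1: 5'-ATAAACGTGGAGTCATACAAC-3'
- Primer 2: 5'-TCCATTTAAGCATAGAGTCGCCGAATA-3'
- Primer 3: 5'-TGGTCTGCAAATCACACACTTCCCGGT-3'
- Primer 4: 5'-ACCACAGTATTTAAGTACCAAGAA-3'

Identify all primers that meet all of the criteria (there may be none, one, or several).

Primer 1 (21 nt, A=9 T=4 G=4 C=4): longest run = 3 ✓; Tm = 2·13 + 4·8 = 58°C, outside 64–76°C ✗ — fails.
Primer 2 (27 nt, A=9 T=7 G=5 C=6): longest run = 3 ✓; Tm = 2·16 + 4·11 = 76°C ✓ — passes.
Primer 3 (27 nt, A=6 T=7 G=5 C=9): longest run = 3 ✓; Tm = 2·13 + 4·14 = 82°C, outside 64–76°C ✗ — fails.
Primer 4 (24 nt, A=11 T=5 G=3 C=5): longest run = 3 ✓; Tm = 2·16 + 4·8 = 64°C ✓ — passes.

Primer 2 and Primer 4.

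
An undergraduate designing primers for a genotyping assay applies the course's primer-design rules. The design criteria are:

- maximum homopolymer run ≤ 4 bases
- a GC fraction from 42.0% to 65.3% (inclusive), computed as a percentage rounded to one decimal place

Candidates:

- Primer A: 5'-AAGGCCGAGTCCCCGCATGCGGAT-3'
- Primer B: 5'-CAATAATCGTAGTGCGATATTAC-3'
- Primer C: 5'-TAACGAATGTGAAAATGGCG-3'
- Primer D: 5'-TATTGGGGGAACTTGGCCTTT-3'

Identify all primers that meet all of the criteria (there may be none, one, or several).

Primer A (24 nt, A=5 T=3 G=8 C=8): longest run = 4 ✓; GC 16/24 = 66.7%, outside 42.0–65.3% ✗ — fails.
Primer B (23 nt, A=8 T=7 G=4 C=4): longest run = 2 ✓; GC 8/23 = 34.8%, outside 42.0–65.3% ✗ — fails.
Primer C (20 nt, A=8 T=4 G=6 C=2): longest run = 4 ✓; GC 8/20 = 40.0%, outside 42.0–65.3% ✗ — fails.
Primer D (21 nt, A=3 T=8 G=7 C=3): longest run = 5, exceeds 4 ✗; GC 10/21 = 47.6% ✓ — fails.

None of the candidates satisfy all criteria.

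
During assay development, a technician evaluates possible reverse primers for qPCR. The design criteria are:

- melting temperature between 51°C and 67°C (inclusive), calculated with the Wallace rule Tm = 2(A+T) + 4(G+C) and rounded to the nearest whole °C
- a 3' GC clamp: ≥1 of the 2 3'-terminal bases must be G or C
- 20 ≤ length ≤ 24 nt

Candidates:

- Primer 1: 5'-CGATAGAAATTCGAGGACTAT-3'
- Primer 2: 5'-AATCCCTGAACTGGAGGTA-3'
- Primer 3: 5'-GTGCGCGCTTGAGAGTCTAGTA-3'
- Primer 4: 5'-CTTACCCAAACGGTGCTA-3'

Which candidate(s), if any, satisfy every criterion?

None of the candidates satisfy all criteria.

Primer 1 (21 nt, A=8 T=5 G=5 C=3): Tm = 2·13 + 4·8 = 58°C ✓; 3' end AT has 0 G/C, need ≥1 ✗; length 21 ✓ — fails.
Primer 2 (19 nt, A=6 T=4 G=5 C=4): Tm = 2·10 + 4·9 = 56°C ✓; 3' end TA has 0 G/C, need ≥1 ✗; length 19, outside 20–24 ✗ — fails.
Primer 3 (22 nt, A=4 T=6 G=8 C=4): Tm = 2·10 + 4·12 = 68°C, outside 51–67°C ✗; 3' end TA has 0 G/C, need ≥1 ✗; length 22 ✓ — fails.
Primer 4 (18 nt, A=5 T=4 G=3 C=6): Tm = 2·9 + 4·9 = 54°C ✓; 3' end TA has 0 G/C, need ≥1 ✗; length 18, outside 20–24 ✗ — fails.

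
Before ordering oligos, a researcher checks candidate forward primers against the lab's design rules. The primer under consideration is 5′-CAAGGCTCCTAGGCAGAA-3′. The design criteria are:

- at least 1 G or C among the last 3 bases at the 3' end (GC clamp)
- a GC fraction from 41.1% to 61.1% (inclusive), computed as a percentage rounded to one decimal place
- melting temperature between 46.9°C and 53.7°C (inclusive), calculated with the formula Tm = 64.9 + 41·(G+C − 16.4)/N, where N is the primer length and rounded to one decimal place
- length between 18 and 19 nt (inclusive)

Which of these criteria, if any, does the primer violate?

Base counts: A=6, T=2, G=5, C=5 (length 18).
GC clamp: 3' end GAA has 1 G/C ✓
GC content: GC 10/18 = 55.6% ✓
Tm: Tm = 64.9 + 41·(10 − 16.4)/18 = 50.3°C ✓
length: length 18 ✓

Meets all criteria.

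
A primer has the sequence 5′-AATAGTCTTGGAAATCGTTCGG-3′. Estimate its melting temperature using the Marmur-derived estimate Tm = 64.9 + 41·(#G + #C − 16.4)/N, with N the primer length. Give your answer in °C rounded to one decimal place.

51.1°C

Base counts: A=6, T=7, G=6, C=3; G+C = 9, N = 22.
Tm = 64.9 + 41·(9 − 16.4)/22 = 64.9 + -303.40/22 = 51.1°C.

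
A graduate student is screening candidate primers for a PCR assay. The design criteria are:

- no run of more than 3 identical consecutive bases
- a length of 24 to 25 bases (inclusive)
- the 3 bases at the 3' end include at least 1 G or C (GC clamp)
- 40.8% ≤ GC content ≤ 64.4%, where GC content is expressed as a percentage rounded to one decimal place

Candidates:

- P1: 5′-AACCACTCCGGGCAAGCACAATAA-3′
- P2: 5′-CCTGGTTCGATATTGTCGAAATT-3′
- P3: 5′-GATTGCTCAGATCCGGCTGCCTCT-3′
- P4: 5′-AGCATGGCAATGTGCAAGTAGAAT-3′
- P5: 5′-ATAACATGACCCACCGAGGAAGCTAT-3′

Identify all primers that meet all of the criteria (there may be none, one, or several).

P1 (24 nt, A=10 T=2 G=4 C=8): longest run = 3 ✓; length 24 ✓; 3' end TAA has 0 G/C, need ≥1 ✗; GC 12/24 = 50.0% ✓ — fails.
P2 (23 nt, A=5 T=9 G=5 C=4): longest run = 3 ✓; length 23, outside 24–25 ✗; 3' end ATT has 0 G/C, need ≥1 ✗; GC 9/23 = 39.1%, outside 40.8–64.4% ✗ — fails.
P3 (24 nt, A=3 T=7 G=6 C=8): longest run = 2 ✓; length 24 ✓; 3' end TCT has 1 G/C ✓; GC 14/24 = 58.3% ✓ — passes.
P4 (24 nt, A=9 T=5 G=7 C=3): longest run = 2 ✓; length 24 ✓; 3' end AAT has 0 G/C, need ≥1 ✗; GC 10/24 = 41.7% ✓ — fails.
P5 (26 nt, A=10 T=4 G=5 C=7): longest run = 3 ✓; length 26, outside 24–25 ✗; 3' end TAT has 0 G/C, need ≥1 ✗; GC 12/26 = 46.2% ✓ — fails.

P3 only.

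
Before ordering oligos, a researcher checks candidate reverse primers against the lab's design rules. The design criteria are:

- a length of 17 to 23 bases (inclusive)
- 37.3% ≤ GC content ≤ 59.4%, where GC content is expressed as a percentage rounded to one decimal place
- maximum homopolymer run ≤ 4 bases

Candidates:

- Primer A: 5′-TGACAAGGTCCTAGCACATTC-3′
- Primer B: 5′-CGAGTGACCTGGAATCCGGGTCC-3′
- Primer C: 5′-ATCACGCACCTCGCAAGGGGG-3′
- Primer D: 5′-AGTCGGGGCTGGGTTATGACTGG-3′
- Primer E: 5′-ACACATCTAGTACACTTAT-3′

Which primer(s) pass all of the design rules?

Primer A only.

Primer A (21 nt, A=6 T=5 G=4 C=6): length 21 ✓; GC 10/21 = 47.6% ✓; longest run = 2 ✓ — passes.
Primer B (23 nt, A=4 T=4 G=8 C=7): length 23 ✓; GC 15/23 = 65.2%, outside 37.3–59.4% ✗; longest run = 3 ✓ — fails.
Primer C (21 nt, A=5 T=2 G=7 C=7): length 21 ✓; GC 14/21 = 66.7%, outside 37.3–59.4% ✗; longest run = 5, exceeds 4 ✗ — fails.
Primer D (23 nt, A=3 T=6 G=11 C=3): length 23 ✓; GC 14/23 = 60.9%, outside 37.3–59.4% ✗; longest run = 4 ✓ — fails.
Primer E (19 nt, A=7 T=6 G=1 C=5): length 19 ✓; GC 6/19 = 31.6%, outside 37.3–59.4% ✗; longest run = 2 ✓ — fails.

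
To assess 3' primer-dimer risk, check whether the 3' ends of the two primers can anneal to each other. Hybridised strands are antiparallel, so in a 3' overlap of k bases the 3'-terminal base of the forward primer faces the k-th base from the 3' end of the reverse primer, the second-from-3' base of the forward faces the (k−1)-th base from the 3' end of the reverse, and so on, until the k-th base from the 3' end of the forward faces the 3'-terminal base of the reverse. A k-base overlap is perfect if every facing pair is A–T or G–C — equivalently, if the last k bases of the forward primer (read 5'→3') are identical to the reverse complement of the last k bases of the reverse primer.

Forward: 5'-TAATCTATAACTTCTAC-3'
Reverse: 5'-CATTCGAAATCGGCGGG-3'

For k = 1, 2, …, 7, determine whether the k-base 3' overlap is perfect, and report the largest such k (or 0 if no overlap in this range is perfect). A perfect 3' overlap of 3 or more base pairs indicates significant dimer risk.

Longest perfect overlap: 1 complementary base pair; below the dimer-risk threshold (threshold 3).

Last 7 bases (5'→3') — forward …CTTCTAC, reverse …CGGCGGG.
Reverse complement of the reverse primer's last 7 bases: CCCGCCG; its first k bases are the reverse complement of the reverse primer's last k bases, so a perfect k-base overlap needs the forward primer's last k bases to equal them.
Comparing (forward last k vs required): k=1: C vs C ✓; k=2: AC vs CC ✗; k=3: TAC vs CCC ✗; k=4: CTAC vs CCCG ✗; k=5: TCTAC vs CCCGC ✗; k=6: TTCTAC vs CCCGCC ✗; k=7: CTTCTAC vs CCCGCCG ✗.
Only k = 1 is perfect, so the longest perfect 3' overlap is 1.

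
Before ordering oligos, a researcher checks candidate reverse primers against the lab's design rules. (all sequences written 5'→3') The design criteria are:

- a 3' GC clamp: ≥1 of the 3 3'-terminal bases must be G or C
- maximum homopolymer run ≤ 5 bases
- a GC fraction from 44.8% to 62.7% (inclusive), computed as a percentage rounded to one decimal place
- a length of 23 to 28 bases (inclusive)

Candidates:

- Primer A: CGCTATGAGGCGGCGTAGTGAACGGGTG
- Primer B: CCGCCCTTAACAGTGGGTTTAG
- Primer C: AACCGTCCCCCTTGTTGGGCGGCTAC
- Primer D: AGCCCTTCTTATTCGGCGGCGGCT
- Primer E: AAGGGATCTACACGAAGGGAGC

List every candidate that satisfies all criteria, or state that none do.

Primer A (28 nt, A=5 T=5 G=13 C=5): 3' end GTG has 2 G/C ✓; longest run = 3 ✓; GC 18/28 = 64.3%, outside 44.8–62.7% ✗; length 28 ✓ — fails.
Primer B (22 nt, A=4 T=6 G=6 C=6): 3' end TAG has 1 G/C ✓; longest run = 3 ✓; GC 12/22 = 54.5% ✓; length 22, outside 23–28 ✗ — fails.
Primer C (26 nt, A=3 T=6 G=7 C=10): 3' end TAC has 1 G/C ✓; longest run = 5 ✓; GC 17/26 = 65.4%, outside 44.8–62.7% ✗; length 26 ✓ — fails.
Primer D (24 nt, A=2 T=7 G=7 C=8): 3' end GCT has 2 G/C ✓; longest run = 3 ✓; GC 15/24 = 62.5% ✓; length 24 ✓ — passes.
Primer E (22 nt, A=8 T=2 G=8 C=4): 3' end AGC has 2 G/C ✓; longest run = 3 ✓; GC 12/22 = 54.5% ✓; length 22, outside 23–28 ✗ — fails.

Primer D only.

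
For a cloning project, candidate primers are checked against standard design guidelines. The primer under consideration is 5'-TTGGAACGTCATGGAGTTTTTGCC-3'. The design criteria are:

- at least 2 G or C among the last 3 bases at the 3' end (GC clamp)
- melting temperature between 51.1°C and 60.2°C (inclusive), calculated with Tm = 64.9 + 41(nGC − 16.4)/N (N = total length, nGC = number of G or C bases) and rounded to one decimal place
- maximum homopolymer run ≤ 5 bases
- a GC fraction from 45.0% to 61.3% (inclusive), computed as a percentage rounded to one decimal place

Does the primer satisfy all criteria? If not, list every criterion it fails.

Base counts: A=4, T=9, G=7, C=4 (length 24).
GC clamp: 3' end GCC has 3 G/C ✓
Tm: Tm = 64.9 + 41·(11 − 16.4)/24 = 55.7°C ✓
homopolymer run: longest run = 5 ✓
GC content: GC 11/24 = 45.8% ✓

Meets all criteria.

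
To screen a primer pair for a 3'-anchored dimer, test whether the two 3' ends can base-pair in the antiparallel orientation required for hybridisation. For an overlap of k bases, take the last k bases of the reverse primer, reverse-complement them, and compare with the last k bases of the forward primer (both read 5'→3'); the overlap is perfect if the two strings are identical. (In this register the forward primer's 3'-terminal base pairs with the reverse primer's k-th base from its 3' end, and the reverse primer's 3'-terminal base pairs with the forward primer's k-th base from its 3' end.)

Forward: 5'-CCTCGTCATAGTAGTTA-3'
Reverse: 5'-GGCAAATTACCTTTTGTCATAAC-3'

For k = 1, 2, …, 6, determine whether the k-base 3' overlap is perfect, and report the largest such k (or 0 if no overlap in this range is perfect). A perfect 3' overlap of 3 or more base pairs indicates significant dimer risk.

Longest perfect overlap: 4 complementary base pairs; significant dimer risk (threshold 3).

Last 6 bases (5'→3') — forward …TAGTTA, reverse …CATAAC.
Reverse complement of the reverse primer's last 6 bases: GTTATG; its first k bases are the reverse complement of the reverse primer's last k bases, so a perfect k-base overlap needs the forward primer's last k bases to equal them.
Comparing (forward last k vs required): k=1: A vs G ✗; k=2: TA vs GT ✗; k=3: TTA vs GTT ✗; k=4: GTTA vs GTTA ✓; k=5: AGTTA vs GTTAT ✗; k=6: TAGTTA vs GTTATG ✗.
Only k = 4 is perfect, so the longest perfect 3' overlap is 4.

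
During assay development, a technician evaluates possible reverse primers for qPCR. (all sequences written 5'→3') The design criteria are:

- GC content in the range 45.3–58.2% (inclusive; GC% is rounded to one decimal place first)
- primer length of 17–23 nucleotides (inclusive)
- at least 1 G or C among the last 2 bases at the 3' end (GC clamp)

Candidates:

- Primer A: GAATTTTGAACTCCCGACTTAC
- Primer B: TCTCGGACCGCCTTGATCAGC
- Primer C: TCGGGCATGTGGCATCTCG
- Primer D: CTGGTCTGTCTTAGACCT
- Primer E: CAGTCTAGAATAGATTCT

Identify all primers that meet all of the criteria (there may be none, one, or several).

Primer A (22 nt, A=6 T=7 G=3 C=6): GC 9/22 = 40.9%, outside 45.3–58.2% ✗; length 22 ✓; 3' end AC has 1 G/C ✓ — fails.
Primer B (21 nt, A=3 T=5 G=5 C=8): GC 13/21 = 61.9%, outside 45.3–58.2% ✗; length 21 ✓; 3' end GC has 2 G/C ✓ — fails.
Primer C (19 nt, A=2 T=5 G=7 C=5): GC 12/19 = 63.2%, outside 45.3–58.2% ✗; length 19 ✓; 3' end CG has 2 G/C ✓ — fails.
Primer D (18 nt, A=2 T=7 G=4 C=5): GC 9/18 = 50.0% ✓; length 18 ✓; 3' end CT has 1 G/C ✓ — passes.
Primer E (18 nt, A=6 T=6 G=3 C=3): GC 6/18 = 33.3%, outside 45.3–58.2% ✗; length 18 ✓; 3' end CT has 1 G/C ✓ — fails.

Primer D only.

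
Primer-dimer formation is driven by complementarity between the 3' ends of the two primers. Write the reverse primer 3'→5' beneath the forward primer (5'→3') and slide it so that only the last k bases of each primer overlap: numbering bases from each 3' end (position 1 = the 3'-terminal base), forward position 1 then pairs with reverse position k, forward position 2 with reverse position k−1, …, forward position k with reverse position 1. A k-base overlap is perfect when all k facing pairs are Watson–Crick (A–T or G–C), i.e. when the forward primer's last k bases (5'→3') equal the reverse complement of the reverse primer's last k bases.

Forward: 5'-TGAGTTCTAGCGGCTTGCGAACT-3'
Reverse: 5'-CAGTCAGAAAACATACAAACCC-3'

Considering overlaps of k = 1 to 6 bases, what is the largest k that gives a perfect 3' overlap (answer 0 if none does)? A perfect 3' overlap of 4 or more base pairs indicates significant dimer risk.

Last 6 bases (5'→3') — forward …CGAACT, reverse …AAACCC.
Reverse complement of the reverse primer's last 6 bases: GGGTTT; its first k bases are the reverse complement of the reverse primer's last k bases, so a perfect k-base overlap needs the forward primer's last k bases to equal them.
Comparing (forward last k vs required): k=1: T vs G ✗; k=2: CT vs GG ✗; k=3: ACT vs GGG ✗; k=4: AACT vs GGGT ✗; k=5: GAACT vs GGGTT ✗; k=6: CGAACT vs GGGTTT ✗.
No overlap length from 1 to 6 is perfect, so the longest perfect 3' overlap is 0.

Longest perfect overlap: 0 complementary base pairs; below the dimer-risk threshold (threshold 4).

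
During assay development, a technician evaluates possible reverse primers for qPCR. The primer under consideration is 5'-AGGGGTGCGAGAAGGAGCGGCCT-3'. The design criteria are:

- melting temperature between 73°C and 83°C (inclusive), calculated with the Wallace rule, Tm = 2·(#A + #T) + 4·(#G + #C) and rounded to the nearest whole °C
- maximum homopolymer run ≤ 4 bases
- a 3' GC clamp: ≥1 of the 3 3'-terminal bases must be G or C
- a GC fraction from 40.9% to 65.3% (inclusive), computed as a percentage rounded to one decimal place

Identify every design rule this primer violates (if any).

Fails: GC content.

Base counts: A=5, T=2, G=12, C=4 (length 23).
Tm: Tm = 2·7 + 4·16 = 78°C ✓
homopolymer run: longest run = 4 ✓
GC clamp: 3' end CCT has 2 G/C ✓
GC content: GC 16/23 = 69.6%, outside 40.9–65.3% ✗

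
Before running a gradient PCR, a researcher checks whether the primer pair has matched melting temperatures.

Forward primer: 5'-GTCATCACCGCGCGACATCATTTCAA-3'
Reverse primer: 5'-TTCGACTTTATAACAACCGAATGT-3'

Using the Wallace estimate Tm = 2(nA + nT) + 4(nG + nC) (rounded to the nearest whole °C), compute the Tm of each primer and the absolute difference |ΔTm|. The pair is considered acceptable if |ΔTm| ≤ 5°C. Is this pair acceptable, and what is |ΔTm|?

|ΔTm| = 14°C; the pair is not acceptable.

Forward: A=7 T=6 G=4 C=9 → Tm = 2·13 + 4·13 = 78°C.
Reverse: A=8 T=8 G=3 C=5 → Tm = 2·16 + 4·8 = 64°C.
|ΔTm| = |78 − 64| = 14°C, > 5°C.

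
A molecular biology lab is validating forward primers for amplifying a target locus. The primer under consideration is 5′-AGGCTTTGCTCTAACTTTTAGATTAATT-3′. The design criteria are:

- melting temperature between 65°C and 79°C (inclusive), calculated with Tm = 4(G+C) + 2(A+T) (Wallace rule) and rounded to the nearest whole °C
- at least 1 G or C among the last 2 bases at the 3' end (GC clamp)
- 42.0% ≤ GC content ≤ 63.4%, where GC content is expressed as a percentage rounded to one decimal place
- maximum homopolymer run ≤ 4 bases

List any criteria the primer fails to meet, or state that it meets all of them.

Fails: GC clamp, GC content.

Base counts: A=7, T=13, G=4, C=4 (length 28).
Tm: Tm = 2·20 + 4·8 = 72°C ✓
GC clamp: 3' end TT has 0 G/C, need ≥1 ✗
GC content: GC 8/28 = 28.6%, outside 42.0–63.4% ✗
homopolymer run: longest run = 4 ✓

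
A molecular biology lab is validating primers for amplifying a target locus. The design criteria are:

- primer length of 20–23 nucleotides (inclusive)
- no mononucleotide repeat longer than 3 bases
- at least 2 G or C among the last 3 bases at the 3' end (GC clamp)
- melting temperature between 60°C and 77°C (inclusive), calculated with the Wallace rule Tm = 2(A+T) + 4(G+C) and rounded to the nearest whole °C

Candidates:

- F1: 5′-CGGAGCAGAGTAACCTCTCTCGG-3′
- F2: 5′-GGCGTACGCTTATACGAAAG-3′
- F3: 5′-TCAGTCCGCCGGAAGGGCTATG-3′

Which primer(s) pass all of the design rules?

F1 (23 nt, A=5 T=4 G=7 C=7): length 23 ✓; longest run = 2 ✓; 3' end CGG has 3 G/C ✓; Tm = 2·9 + 4·14 = 74°C ✓ — passes.
F2 (20 nt, A=6 T=4 G=6 C=4): length 20 ✓; longest run = 3 ✓; 3' end AAG has 1 G/C, need ≥2 ✗; Tm = 2·10 + 4·10 = 60°C ✓ — fails.
F3 (22 nt, A=4 T=4 G=8 C=6): length 22 ✓; longest run = 3 ✓; 3' end ATG has 1 G/C, need ≥2 ✗; Tm = 2·8 + 4·14 = 72°C ✓ — fails.

F1 only.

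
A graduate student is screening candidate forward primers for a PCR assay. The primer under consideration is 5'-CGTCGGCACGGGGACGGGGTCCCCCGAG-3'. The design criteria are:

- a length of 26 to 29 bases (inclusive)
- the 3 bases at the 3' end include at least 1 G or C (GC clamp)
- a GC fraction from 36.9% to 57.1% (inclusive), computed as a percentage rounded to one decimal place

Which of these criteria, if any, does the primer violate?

Fails: GC content.

Base counts: A=3, T=2, G=13, C=10 (length 28).
length: length 28 ✓
GC clamp: 3' end GAG has 2 G/C ✓
GC content: GC 23/28 = 82.1%, outside 36.9–57.1% ✗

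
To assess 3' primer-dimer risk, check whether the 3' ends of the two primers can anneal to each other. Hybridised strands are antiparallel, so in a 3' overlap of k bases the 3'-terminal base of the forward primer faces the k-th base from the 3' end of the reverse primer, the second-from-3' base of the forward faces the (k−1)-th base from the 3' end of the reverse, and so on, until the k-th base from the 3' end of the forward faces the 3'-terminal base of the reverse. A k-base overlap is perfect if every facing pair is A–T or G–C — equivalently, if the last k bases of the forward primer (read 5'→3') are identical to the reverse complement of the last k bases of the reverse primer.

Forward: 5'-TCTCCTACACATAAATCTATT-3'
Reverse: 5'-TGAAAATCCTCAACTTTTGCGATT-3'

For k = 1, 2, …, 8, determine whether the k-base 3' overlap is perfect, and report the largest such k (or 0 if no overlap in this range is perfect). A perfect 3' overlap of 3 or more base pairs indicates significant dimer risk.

Last 8 bases (5'→3') — forward …AATCTATT, reverse …TTGCGATT.
Reverse complement of the reverse primer's last 8 bases: AATCGCAA; its first k bases are the reverse complement of the reverse primer's last k bases, so a perfect k-base overlap needs the forward primer's last k bases to equal them.
Comparing (forward last k vs required): k=1: T vs A ✗; k=2: TT vs AA ✗; k=3: ATT vs AAT ✗; k=4: TATT vs AATC ✗; k=5: CTATT vs AATCG ✗; k=6: TCTATT vs AATCGC ✗; k=7: ATCTATT vs AATCGCA ✗; k=8: AATCTATT vs AATCGCAA ✗.
No overlap length from 1 to 8 is perfect, so the longest perfect 3' overlap is 0.

Longest perfect overlap: 0 complementary base pairs; below the dimer-risk threshold (threshold 3).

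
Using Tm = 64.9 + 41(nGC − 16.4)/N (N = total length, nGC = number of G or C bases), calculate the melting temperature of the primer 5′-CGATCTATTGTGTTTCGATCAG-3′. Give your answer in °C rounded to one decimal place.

51.1°C

Base counts: A=4, T=9, G=5, C=4; G+C = 9, N = 22.
Tm = 64.9 + 41·(9 − 16.4)/22 = 64.9 + -303.40/22 = 51.1°C.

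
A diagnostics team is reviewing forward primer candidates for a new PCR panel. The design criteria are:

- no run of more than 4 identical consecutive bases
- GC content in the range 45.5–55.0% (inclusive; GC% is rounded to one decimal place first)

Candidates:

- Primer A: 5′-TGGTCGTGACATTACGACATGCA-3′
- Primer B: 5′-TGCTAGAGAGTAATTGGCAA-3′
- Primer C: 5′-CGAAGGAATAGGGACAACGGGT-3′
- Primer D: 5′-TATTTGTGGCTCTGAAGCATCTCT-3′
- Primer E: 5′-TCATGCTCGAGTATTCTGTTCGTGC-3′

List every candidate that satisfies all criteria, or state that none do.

Primer A, Primer C and Primer E.

Primer A (23 nt, A=6 T=6 G=6 C=5): longest run = 2 ✓; GC 11/23 = 47.8% ✓ — passes.
Primer B (20 nt, A=7 T=5 G=6 C=2): longest run = 2 ✓; GC 8/20 = 40.0%, outside 45.5–55.0% ✗ — fails.
Primer C (22 nt, A=8 T=2 G=9 C=3): longest run = 3 ✓; GC 12/22 = 54.5% ✓ — passes.
Primer D (24 nt, A=4 T=10 G=5 C=5): longest run = 3 ✓; GC 10/24 = 41.7%, outside 45.5–55.0% ✗ — fails.
Primer E (25 nt, A=3 T=10 G=6 C=6): longest run = 2 ✓; GC 12/25 = 48.0% ✓ — passes.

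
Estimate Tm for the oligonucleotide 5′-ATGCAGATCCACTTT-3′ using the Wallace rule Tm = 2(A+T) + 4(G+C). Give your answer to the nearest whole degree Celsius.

42°C

Base counts: A=4, T=5, G=2, C=4 (length 15).
Tm = 2·(4+5) + 4·(2+4) = 2·9 + 4·6 = 18 + 24 = 42°C.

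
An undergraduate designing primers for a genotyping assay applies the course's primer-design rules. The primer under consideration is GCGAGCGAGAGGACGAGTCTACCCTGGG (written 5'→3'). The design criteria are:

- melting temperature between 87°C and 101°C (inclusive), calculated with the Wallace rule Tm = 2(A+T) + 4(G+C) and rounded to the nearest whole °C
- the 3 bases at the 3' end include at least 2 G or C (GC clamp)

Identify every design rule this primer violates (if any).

Meets all criteria.

Base counts: A=6, T=3, G=12, C=7 (length 28).
Tm: Tm = 2·9 + 4·19 = 94°C ✓
GC clamp: 3' end GGG has 3 G/C ✓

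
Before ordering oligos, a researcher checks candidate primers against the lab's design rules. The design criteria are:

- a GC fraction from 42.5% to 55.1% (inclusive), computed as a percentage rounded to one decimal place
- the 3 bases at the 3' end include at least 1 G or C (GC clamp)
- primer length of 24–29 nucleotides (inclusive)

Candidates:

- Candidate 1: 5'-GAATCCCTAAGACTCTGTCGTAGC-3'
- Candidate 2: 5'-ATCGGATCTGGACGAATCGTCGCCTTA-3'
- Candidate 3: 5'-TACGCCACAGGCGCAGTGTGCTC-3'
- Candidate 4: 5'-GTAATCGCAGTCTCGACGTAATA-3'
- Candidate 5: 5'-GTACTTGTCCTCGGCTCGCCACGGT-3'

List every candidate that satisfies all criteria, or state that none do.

Candidate 1 (24 nt, A=6 T=6 G=5 C=7): GC 12/24 = 50.0% ✓; 3' end AGC has 2 G/C ✓; length 24 ✓ — passes.
Candidate 2 (27 nt, A=6 T=7 G=7 C=7): GC 14/27 = 51.9% ✓; 3' end TTA has 0 G/C, need ≥1 ✗; length 27 ✓ — fails.
Candidate 3 (23 nt, A=4 T=4 G=7 C=8): GC 15/23 = 65.2%, outside 42.5–55.1% ✗; 3' end CTC has 2 G/C ✓; length 23, outside 24–29 ✗ — fails.
Candidate 4 (23 nt, A=7 T=6 G=5 C=5): GC 10/23 = 43.5% ✓; 3' end ATA has 0 G/C, need ≥1 ✗; length 23, outside 24–29 ✗ — fails.
Candidate 5 (25 nt, A=2 T=7 G=7 C=9): GC 16/25 = 64.0%, outside 42.5–55.1% ✗; 3' end GGT has 2 G/C ✓; length 25 ✓ — fails.

Candidate 1 only.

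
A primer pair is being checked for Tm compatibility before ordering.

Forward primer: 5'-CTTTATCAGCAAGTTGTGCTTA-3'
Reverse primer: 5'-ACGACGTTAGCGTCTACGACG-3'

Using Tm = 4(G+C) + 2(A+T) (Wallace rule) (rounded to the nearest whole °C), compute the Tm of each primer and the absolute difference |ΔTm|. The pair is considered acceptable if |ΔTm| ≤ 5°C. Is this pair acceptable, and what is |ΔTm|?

Forward: A=5 T=9 G=4 C=4 → Tm = 2·14 + 4·8 = 60°C.
Reverse: A=5 T=4 G=6 C=6 → Tm = 2·9 + 4·12 = 66°C.
|ΔTm| = |60 − 66| = 6°C, > 5°C.

|ΔTm| = 6°C; the pair is not acceptable.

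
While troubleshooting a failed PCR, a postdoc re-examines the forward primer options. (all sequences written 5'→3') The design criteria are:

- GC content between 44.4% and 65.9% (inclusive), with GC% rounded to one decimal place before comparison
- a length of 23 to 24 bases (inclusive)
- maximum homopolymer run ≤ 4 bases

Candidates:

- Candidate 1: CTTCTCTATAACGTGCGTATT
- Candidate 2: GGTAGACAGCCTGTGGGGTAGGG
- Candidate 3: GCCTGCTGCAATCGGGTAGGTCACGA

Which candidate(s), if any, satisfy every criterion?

Candidate 1 (21 nt, A=4 T=9 G=3 C=5): GC 8/21 = 38.1%, outside 44.4–65.9% ✗; length 21, outside 23–24 ✗; longest run = 2 ✓ — fails.
Candidate 2 (23 nt, A=4 T=4 G=12 C=3): GC 15/23 = 65.2% ✓; length 23 ✓; longest run = 4 ✓ — passes.
Candidate 3 (26 nt, A=5 T=5 G=9 C=7): GC 16/26 = 61.5% ✓; length 26, outside 23–24 ✗; longest run = 3 ✓ — fails.

Candidate 2 only.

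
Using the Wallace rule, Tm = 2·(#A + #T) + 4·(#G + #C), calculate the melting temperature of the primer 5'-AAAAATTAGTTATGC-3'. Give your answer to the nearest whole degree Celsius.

36°C

Base counts: A=7, T=5, G=2, C=1 (length 15).
Tm = 2·(7+5) + 4·(2+1) = 2·12 + 4·3 = 24 + 12 = 36°C.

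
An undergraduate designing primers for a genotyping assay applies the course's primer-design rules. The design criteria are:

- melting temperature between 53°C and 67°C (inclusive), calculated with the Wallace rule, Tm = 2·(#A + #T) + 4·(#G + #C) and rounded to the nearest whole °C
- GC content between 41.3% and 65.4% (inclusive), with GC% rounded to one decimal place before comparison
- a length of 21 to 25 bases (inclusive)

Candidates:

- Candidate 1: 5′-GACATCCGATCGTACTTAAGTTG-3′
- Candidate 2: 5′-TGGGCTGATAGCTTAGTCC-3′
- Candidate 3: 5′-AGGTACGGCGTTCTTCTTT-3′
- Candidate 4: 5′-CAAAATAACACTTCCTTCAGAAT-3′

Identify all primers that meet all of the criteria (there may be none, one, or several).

Candidate 1 only.

Candidate 1 (23 nt, A=6 T=7 G=5 C=5): Tm = 2·13 + 4·10 = 66°C ✓; GC 10/23 = 43.5% ✓; length 23 ✓ — passes.
Candidate 2 (19 nt, A=3 T=6 G=6 C=4): Tm = 2·9 + 4·10 = 58°C ✓; GC 10/19 = 52.6% ✓; length 19, outside 21–25 ✗ — fails.
Candidate 3 (19 nt, A=2 T=8 G=5 C=4): Tm = 2·10 + 4·9 = 56°C ✓; GC 9/19 = 47.4% ✓; length 19, outside 21–25 ✗ — fails.
Candidate 4 (23 nt, A=10 T=6 G=1 C=6): Tm = 2·16 + 4·7 = 60°C ✓; GC 7/23 = 30.4%, outside 41.3–65.4% ✗; length 23 ✓ — fails.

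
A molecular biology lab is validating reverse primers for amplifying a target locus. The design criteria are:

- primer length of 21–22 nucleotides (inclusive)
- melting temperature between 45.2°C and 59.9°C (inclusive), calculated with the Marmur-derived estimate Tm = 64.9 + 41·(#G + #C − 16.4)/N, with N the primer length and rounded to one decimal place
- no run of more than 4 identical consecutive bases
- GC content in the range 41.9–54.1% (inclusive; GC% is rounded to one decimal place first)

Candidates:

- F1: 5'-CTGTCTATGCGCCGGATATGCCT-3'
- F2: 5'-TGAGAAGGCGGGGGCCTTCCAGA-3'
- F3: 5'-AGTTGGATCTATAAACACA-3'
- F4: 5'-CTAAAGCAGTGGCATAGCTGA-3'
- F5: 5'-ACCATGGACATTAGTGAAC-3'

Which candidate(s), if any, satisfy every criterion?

F4 only.

F1 (23 nt, A=3 T=7 G=6 C=7): length 23, outside 21–22 ✗; Tm = 64.9 + 41·(13 − 16.4)/23 = 58.8°C ✓; longest run = 2 ✓; GC 13/23 = 56.5%, outside 41.9–54.1% ✗ — fails.
F2 (23 nt, A=5 T=3 G=10 C=5): length 23, outside 21–22 ✗; Tm = 64.9 + 41·(15 − 16.4)/23 = 62.4°C, outside 45.2–59.9°C ✗; longest run = 5, exceeds 4 ✗; GC 15/23 = 65.2%, outside 41.9–54.1% ✗ — fails.
F3 (19 nt, A=8 T=5 G=3 C=3): length 19, outside 21–22 ✗; Tm = 64.9 + 41·(6 − 16.4)/19 = 42.5°C, outside 45.2–59.9°C ✗; longest run = 3 ✓; GC 6/19 = 31.6%, outside 41.9–54.1% ✗ — fails.
F4 (21 nt, A=7 T=4 G=6 C=4): length 21 ✓; Tm = 64.9 + 41·(10 − 16.4)/21 = 52.4°C ✓; longest run = 3 ✓; GC 10/21 = 47.6% ✓ — passes.
F5 (19 nt, A=7 T=4 G=4 C=4): length 19, outside 21–22 ✗; Tm = 64.9 + 41·(8 − 16.4)/19 = 46.8°C ✓; longest run = 2 ✓; GC 8/19 = 42.1% ✓ — fails.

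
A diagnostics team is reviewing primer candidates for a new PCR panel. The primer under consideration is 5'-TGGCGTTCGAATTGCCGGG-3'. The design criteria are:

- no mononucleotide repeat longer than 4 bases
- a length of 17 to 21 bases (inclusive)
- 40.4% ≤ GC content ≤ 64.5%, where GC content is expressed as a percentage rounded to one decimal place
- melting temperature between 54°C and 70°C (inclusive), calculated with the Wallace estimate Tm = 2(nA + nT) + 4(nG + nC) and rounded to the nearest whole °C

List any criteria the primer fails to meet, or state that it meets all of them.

Base counts: A=2, T=5, G=8, C=4 (length 19).
homopolymer run: longest run = 3 ✓
length: length 19 ✓
GC content: GC 12/19 = 63.2% ✓
Tm: Tm = 2·7 + 4·12 = 62°C ✓

Meets all criteria.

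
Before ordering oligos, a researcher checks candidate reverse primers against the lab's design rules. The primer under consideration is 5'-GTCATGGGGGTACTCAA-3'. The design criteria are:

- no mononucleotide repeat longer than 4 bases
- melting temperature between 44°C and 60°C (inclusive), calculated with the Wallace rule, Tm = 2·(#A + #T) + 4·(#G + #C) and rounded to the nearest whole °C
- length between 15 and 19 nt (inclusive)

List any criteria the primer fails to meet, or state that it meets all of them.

Base counts: A=4, T=4, G=6, C=3 (length 17).
homopolymer run: longest run = 5, exceeds 4 ✗
Tm: Tm = 2·8 + 4·9 = 52°C ✓
length: length 17 ✓

Fails: homopolymer run.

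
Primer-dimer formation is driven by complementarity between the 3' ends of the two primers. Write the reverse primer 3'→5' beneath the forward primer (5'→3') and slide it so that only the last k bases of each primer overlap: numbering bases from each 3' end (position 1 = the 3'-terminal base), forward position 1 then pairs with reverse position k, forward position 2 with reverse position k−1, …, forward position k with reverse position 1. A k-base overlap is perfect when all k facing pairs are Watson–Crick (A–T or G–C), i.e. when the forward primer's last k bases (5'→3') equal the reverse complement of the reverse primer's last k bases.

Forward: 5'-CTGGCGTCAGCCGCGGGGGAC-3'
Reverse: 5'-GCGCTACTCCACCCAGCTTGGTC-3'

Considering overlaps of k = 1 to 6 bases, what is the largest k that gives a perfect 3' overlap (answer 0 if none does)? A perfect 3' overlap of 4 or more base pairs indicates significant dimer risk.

Longest perfect overlap: 3 complementary base pairs; below the dimer-risk threshold (threshold 4).

Last 6 bases (5'→3') — forward …GGGGAC, reverse …TTGGTC.
Reverse complement of the reverse primer's last 6 bases: GACCAA; its first k bases are the reverse complement of the reverse primer's last k bases, so a perfect k-base overlap needs the forward primer's last k bases to equal them.
Comparing (forward last k vs required): k=1: C vs G ✗; k=2: AC vs GA ✗; k=3: GAC vs GAC ✓; k=4: GGAC vs GACC ✗; k=5: GGGAC vs GACCA ✗; k=6: GGGGAC vs GACCAA ✗.
Only k = 3 is perfect, so the longest perfect 3' overlap is 3.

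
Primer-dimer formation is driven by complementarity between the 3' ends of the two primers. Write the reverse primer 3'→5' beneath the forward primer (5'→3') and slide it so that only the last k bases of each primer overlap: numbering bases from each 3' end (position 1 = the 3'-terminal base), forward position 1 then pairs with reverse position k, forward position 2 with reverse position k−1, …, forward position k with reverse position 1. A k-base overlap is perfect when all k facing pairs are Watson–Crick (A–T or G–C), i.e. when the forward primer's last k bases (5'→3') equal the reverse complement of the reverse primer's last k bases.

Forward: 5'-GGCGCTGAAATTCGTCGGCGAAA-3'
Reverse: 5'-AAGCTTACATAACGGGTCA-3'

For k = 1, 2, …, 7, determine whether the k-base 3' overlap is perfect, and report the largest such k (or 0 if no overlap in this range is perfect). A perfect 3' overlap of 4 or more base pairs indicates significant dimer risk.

Longest perfect overlap: 0 complementary base pairs; below the dimer-risk threshold (threshold 4).

Last 7 bases (5'→3') — forward …GGCGAAA, reverse …CGGGTCA.
Reverse complement of the reverse primer's last 7 bases: TGACCCG; its first k bases are the reverse complement of the reverse primer's last k bases, so a perfect k-base overlap needs the forward primer's last k bases to equal them.
Comparing (forward last k vs required): k=1: A vs T ✗; k=2: AA vs TG ✗; k=3: AAA vs TGA ✗; k=4: GAAA vs TGAC ✗; k=5: CGAAA vs TGACC ✗; k=6: GCGAAA vs TGACCC ✗; k=7: GGCGAAA vs TGACCCG ✗.
No overlap length from 1 to 7 is perfect, so the longest perfect 3' overlap is 0.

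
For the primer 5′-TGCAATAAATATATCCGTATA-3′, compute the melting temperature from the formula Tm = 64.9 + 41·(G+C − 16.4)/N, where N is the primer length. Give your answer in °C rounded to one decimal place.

42.6°C

Base counts: A=9, T=7, G=2, C=3; G+C = 5, N = 21.
Tm = 64.9 + 41·(5 − 16.4)/21 = 64.9 + -467.40/21 = 42.6°C.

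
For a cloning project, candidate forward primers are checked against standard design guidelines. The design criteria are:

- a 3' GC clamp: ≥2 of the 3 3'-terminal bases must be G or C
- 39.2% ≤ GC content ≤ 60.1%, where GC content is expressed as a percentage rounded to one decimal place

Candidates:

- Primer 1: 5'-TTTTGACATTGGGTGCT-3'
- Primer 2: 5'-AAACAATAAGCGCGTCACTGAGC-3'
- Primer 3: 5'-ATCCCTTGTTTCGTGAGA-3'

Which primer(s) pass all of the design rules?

Primer 1 and Primer 2.

Primer 1 (17 nt, A=2 T=8 G=5 C=2): 3' end GCT has 2 G/C ✓; GC 7/17 = 41.2% ✓ — passes.
Primer 2 (23 nt, A=9 T=3 G=5 C=6): 3' end AGC has 2 G/C ✓; GC 11/23 = 47.8% ✓ — passes.
Primer 3 (18 nt, A=3 T=7 G=4 C=4): 3' end AGA has 1 G/C, need ≥2 ✗; GC 8/18 = 44.4% ✓ — fails.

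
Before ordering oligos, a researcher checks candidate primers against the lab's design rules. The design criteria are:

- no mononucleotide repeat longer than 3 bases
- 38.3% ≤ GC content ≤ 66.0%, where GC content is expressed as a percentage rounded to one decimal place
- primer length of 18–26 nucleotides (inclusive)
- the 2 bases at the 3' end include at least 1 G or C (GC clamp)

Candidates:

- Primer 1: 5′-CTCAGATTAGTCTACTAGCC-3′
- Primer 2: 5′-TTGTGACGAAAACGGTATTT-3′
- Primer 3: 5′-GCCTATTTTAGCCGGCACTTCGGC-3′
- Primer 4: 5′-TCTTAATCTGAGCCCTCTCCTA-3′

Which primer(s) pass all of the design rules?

Primer 1 only.

Primer 1 (20 nt, A=5 T=6 G=3 C=6): longest run = 2 ✓; GC 9/20 = 45.0% ✓; length 20 ✓; 3' end CC has 2 G/C ✓ — passes.
Primer 2 (20 nt, A=6 T=7 G=5 C=2): longest run = 4, exceeds 3 ✗; GC 7/20 = 35.0%, outside 38.3–66.0% ✗; length 20 ✓; 3' end TT has 0 G/C, need ≥1 ✗ — fails.
Primer 3 (24 nt, A=3 T=7 G=6 C=8): longest run = 4, exceeds 3 ✗; GC 14/24 = 58.3% ✓; length 24 ✓; 3' end GC has 2 G/C ✓ — fails.
Primer 4 (22 nt, A=4 T=8 G=2 C=8): longest run = 3 ✓; GC 10/22 = 45.5% ✓; length 22 ✓; 3' end TA has 0 G/C, need ≥1 ✗ — fails.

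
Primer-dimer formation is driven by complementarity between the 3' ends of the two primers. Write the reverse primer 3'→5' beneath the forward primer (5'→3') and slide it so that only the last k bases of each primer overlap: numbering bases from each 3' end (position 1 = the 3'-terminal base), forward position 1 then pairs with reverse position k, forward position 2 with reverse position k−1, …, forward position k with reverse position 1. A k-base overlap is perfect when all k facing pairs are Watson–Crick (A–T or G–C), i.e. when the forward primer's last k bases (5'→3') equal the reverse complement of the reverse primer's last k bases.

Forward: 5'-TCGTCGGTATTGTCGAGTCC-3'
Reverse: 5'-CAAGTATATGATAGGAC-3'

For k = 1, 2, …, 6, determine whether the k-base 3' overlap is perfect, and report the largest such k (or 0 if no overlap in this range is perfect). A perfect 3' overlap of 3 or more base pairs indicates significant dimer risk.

Longest perfect overlap: 4 complementary base pairs; significant dimer risk (threshold 3).

Last 6 bases (5'→3') — forward …GAGTCC, reverse …TAGGAC.
Reverse complement of the reverse primer's last 6 bases: GTCCTA; its first k bases are the reverse complement of the reverse primer's last k bases, so a perfect k-base overlap needs the forward primer's last k bases to equal them.
Comparing (forward last k vs required): k=1: C vs G ✗; k=2: CC vs GT ✗; k=3: TCC vs GTC ✗; k=4: GTCC vs GTCC ✓; k=5: AGTCC vs GTCCT ✗; k=6: GAGTCC vs GTCCTA ✗.
Only k = 4 is perfect, so the longest perfect 3' overlap is 4.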